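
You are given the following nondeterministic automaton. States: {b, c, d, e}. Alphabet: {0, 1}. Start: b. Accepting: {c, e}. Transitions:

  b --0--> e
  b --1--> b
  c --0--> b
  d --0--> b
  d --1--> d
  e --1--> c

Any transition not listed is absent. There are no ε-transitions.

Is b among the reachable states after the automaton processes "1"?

Yes

Start in {b}.
Read '1': b→{b}; now {b}.
State b is in {b}.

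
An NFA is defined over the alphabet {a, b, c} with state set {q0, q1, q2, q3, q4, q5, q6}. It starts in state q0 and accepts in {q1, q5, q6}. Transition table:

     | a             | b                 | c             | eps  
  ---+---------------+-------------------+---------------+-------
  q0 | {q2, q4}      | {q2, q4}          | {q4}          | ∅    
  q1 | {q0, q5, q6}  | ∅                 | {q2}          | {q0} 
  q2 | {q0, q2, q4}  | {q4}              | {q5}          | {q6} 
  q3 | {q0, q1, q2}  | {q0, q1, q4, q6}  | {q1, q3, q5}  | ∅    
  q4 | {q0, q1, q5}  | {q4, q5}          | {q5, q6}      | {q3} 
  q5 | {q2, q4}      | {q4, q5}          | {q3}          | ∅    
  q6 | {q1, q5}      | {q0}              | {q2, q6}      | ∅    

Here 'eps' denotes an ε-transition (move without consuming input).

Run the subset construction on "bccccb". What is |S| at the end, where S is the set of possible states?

7

Start in {q0}.
Read 'b': q0→{q2, q4}; union {q2, q4}; ε-closure = {q2, q3, q4, q6}.
Read 'c': q2→{q5}, q3→{q1, q3, q5}, q4→{q5, q6}, q6→{q2, q6}; union {q1, q2, q3, q5, q6}; ε-closure = {q0, q1, q2, q3, q5, q6}.
Read 'c': q0→{q4}, q1→{q2}, q2→{q5}, q3→{q1, q3, q5}, q5→{q3}, q6→{q2, q6}; union {q1, q2, q3, q4, q5, q6}; ε-closure = {q0, q1, q2, q3, q4, q5, q6}.
Read 'c': q0→{q4}, q1→{q2}, q2→{q5}, q3→{q1, q3, q5}, q4→{q5, q6}, q5→{q3}, q6→{q2, q6}; union {q1, q2, q3, q4, q5, q6}; ε-closure = {q0, q1, q2, q3, q4, q5, q6}.
Read 'c': q0→{q4}, q1→{q2}, q2→{q5}, q3→{q1, q3, q5}, q4→{q5, q6}, q5→{q3}, q6→{q2, q6}; union {q1, q2, q3, q4, q5, q6}; ε-closure = {q0, q1, q2, q3, q4, q5, q6}.
Read 'b': q0→{q2, q4}, q1→∅, q2→{q4}, q3→{q0, q1, q4, q6}, q4→{q4, q5}, q5→{q4, q5}, q6→{q0}; union {q0, q1, q2, q4, q5, q6}; ε-closure = {q0, q1, q2, q3, q4, q5, q6}.
That set has 7 states.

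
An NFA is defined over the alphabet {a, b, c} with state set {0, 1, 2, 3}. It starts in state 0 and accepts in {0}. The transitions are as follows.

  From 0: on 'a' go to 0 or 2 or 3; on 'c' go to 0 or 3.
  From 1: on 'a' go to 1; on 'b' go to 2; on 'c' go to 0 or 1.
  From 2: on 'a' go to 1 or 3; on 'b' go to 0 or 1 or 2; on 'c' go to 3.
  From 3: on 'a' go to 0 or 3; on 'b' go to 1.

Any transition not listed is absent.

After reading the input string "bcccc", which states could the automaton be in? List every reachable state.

Start in {0}.
Read 'b': 0→∅; now ∅.
The set is empty and remains empty for the remaining 4 symbols.

∅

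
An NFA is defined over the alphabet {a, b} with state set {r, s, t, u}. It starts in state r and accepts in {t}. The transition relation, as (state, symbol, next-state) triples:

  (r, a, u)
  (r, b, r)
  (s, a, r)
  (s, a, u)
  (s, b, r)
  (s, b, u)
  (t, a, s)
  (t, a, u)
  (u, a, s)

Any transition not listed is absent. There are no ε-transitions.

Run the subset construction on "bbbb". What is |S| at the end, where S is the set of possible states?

Start in {r}.
Read 'b': {r} → {r}.
Read 'b': {r} → {r}.
Read 'b': {r} → {r}.
Read 'b': {r} → {r}.
That set has 1 state.

1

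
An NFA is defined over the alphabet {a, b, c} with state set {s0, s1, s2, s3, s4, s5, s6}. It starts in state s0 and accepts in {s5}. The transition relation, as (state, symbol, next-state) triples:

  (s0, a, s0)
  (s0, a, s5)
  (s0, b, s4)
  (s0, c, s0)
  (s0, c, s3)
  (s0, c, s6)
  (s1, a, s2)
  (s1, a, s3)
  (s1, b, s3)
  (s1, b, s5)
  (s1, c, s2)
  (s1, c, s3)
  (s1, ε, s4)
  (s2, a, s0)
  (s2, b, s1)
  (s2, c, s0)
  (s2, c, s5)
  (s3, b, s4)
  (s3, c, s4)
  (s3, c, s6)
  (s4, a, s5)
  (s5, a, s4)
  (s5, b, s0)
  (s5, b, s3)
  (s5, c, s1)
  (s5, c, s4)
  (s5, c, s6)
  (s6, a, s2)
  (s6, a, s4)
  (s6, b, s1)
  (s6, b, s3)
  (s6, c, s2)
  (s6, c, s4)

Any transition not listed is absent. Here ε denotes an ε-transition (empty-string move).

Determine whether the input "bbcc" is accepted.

No

Start in {s0}.
Read 'b': s0→{s4}; now {s4}.
Read 'b': s4→∅; now ∅.
The set is empty and remains empty for the remaining 2 symbols.
The final set ∅ contains no accepting state.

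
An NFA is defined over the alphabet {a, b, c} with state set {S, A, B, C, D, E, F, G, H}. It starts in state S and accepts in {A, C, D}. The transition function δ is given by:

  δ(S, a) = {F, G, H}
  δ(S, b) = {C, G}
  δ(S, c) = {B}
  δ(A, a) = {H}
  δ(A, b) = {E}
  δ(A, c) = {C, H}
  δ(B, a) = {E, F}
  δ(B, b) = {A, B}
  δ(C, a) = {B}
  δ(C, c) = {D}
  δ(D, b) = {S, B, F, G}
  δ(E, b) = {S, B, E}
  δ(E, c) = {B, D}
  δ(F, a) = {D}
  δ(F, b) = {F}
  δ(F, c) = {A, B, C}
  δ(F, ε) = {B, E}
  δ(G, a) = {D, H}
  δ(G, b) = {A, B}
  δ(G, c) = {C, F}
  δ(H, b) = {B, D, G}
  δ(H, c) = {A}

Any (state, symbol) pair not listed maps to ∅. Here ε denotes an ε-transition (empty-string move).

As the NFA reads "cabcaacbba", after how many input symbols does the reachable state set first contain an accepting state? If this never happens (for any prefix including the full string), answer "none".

3

Start in {S}.
Read 'c': {S} → {B}.
Read 'a': {B} → {B, E, F}.
Read 'b': {B, E, F} → {S, A, B, E, F}.
None of the earlier sets intersect F, but {S, A, B, E, F} does.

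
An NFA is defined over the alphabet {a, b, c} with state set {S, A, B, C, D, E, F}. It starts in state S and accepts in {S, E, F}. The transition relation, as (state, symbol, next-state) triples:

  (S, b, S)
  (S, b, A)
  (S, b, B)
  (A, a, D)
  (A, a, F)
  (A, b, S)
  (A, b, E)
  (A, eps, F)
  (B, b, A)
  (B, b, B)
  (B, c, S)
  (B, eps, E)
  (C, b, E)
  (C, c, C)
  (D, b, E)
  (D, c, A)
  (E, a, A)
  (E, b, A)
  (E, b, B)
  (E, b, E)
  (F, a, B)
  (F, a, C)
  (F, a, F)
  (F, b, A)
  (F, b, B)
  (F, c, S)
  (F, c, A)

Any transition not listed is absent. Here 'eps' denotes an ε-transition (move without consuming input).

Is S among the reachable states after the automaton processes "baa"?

No

Start in {S}.
Read 'b': S→{S, A, B}; union {S, A, B}; ε-closure = {S, A, B, E, F}.
Read 'a': S→∅, A→{D, F}, B→∅, E→{A}, F→{B, C, F}; union {A, B, C, D, F}; ε-closure = {A, B, C, D, E, F}.
Read 'a': A→{D, F}, B→∅, C→∅, D→∅, E→{A}, F→{B, C, F}; union {A, B, C, D, F}; ε-closure = {A, B, C, D, E, F}.
State S is not in {A, B, C, D, E, F}.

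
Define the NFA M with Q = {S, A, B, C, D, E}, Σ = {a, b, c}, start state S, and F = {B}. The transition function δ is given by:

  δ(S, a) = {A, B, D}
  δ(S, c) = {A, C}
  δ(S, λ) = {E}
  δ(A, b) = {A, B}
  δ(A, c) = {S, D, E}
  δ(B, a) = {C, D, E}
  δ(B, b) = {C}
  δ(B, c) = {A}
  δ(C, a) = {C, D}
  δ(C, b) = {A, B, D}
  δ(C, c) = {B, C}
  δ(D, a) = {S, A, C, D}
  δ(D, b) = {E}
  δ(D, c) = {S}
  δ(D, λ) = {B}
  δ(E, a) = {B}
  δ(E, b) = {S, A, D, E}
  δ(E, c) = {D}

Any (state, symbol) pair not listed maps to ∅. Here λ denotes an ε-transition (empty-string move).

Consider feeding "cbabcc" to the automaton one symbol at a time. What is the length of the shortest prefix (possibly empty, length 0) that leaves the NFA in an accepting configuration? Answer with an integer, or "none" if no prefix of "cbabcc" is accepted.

1

Start: ε-closure({S}) = {S, E}.
Read 'c': S→{A, C}, E→{D}; union {A, C, D}; ε-closure = {A, B, C, D}.
None of the earlier sets intersect F, but {A, B, C, D} does.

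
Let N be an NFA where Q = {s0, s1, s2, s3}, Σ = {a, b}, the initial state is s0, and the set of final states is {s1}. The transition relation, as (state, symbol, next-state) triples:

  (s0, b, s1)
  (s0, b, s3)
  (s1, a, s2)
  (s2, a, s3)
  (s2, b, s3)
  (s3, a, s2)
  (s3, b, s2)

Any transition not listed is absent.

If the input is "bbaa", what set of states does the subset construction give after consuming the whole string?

Start in {s0}.
Read 'b': s0→{s1, s3}; now {s1, s3}.
Read 'b': s1→∅, s3→{s2}; now {s2}.
Read 'a': s2→{s3}; now {s3}.
Read 'a': s3→{s2}; now {s2}.

{s2}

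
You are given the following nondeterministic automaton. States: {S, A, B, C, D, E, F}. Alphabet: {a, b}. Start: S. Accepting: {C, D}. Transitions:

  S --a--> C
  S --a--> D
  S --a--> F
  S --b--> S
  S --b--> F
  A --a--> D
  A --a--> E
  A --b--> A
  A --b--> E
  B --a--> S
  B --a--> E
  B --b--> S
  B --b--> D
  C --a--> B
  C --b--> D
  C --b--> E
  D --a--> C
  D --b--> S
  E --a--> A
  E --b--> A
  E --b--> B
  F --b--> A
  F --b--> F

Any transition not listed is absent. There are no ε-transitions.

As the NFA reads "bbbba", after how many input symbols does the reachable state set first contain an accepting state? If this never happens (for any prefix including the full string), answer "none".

5

Start in {S}.
Read 'b': {S} → {S, F}.
Read 'b': {S, F} → {S, A, F}.
Read 'b': {S, A, F} → {S, A, E, F}.
Read 'b': {S, A, E, F} → {S, A, B, E, F}.
Read 'a': {S, A, B, E, F} → {S, A, C, D, E, F}.
None of the earlier sets intersect F, but {S, A, C, D, E, F} does.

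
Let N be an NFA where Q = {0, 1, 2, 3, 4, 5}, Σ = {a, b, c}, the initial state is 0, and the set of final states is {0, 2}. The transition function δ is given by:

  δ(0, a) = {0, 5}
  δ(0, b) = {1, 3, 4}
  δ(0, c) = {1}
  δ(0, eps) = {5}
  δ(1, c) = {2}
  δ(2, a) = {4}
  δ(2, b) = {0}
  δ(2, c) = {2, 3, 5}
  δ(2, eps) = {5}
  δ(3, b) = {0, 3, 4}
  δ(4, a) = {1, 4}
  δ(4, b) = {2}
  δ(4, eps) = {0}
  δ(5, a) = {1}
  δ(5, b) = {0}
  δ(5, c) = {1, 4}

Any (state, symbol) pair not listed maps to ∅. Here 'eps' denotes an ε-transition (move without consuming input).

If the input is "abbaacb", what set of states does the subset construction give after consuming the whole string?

{0, 1, 2, 3, 4, 5}

Start: ε-closure({0}) = {0, 5}.
Read 'a': 0→{0, 5}, 5→{1}; now {0, 1, 5}.
Read 'b': 0→{1, 3, 4}, 1→∅, 5→{0}; union {0, 1, 3, 4}; ε-closure = {0, 1, 3, 4, 5}.
Read 'b': 0→{1, 3, 4}, 1→∅, 3→{0, 3, 4}, 4→{2}, 5→{0}; union {0, 1, 2, 3, 4}; ε-closure = {0, 1, 2, 3, 4, 5}.
Read 'a': 0→{0, 5}, 1→∅, 2→{4}, 3→∅, 4→{1, 4}, 5→{1}; now {0, 1, 4, 5}.
Read 'a': 0→{0, 5}, 1→∅, 4→{1, 4}, 5→{1}; now {0, 1, 4, 5}.
Read 'c': 0→{1}, 1→{2}, 4→∅, 5→{1, 4}; union {1, 2, 4}; ε-closure = {0, 1, 2, 4, 5}.
Read 'b': 0→{1, 3, 4}, 1→∅, 2→{0}, 4→{2}, 5→{0}; union {0, 1, 2, 3, 4}; ε-closure = {0, 1, 2, 3, 4, 5}.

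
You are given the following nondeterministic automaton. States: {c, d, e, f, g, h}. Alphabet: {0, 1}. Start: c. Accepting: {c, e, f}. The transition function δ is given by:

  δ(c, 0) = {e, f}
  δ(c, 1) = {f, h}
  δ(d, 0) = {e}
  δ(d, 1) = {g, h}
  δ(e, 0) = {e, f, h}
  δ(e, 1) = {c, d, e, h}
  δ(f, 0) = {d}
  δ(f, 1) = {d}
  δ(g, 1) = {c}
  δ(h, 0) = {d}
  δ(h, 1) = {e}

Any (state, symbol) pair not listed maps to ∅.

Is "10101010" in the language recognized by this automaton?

Start in {c}.
Read '1': c→{f, h}; now {f, h}.
Read '0': f→{d}, h→{d}; now {d}.
Read '1': d→{g, h}; now {g, h}.
Read '0': g→∅, h→{d}; now {d}.
Read '1': d→{g, h}; now {g, h}.
Read '0': g→∅, h→{d}; now {d}.
Read '1': d→{g, h}; now {g, h}.
Read '0': g→∅, h→{d}; now {d}.
The final set {d} contains no accepting state.

No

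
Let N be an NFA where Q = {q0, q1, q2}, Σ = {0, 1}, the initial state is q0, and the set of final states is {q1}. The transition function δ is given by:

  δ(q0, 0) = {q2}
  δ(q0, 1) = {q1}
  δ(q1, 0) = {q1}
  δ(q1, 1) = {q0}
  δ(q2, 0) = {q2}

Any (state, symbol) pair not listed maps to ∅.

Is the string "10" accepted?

Yes

Start in {q0}.
Read '1': {q0} → {q1}.
Read '0': {q1} → {q1}.
The final set {q1} contains the accepting state q1.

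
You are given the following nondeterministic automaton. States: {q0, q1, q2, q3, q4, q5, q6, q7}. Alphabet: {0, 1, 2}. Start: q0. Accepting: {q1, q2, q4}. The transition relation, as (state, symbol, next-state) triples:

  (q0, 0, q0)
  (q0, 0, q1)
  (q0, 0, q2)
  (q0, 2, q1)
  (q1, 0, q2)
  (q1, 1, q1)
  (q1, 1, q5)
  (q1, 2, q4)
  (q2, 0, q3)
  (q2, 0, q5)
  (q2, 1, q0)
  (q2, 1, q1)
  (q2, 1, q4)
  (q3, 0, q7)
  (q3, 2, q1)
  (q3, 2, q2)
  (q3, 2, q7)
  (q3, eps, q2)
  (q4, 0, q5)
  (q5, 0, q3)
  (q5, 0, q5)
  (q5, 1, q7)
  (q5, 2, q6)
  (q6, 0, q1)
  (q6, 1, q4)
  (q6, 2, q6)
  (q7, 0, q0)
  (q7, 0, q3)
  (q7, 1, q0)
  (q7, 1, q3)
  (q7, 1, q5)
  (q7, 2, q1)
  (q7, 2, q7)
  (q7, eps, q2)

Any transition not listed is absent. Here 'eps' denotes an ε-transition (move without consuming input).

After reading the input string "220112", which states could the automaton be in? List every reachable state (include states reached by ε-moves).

{q1, q2, q4, q6, q7}

Start in {q0}.
Read '2': {q0} → {q1}.
Read '2': {q1} → {q4}.
Read '0': {q4} → {q5}.
Read '1': {q5} → {q2, q7}.
Read '1': {q2, q7} → {q0, q1, q2, q3, q4, q5}.
Read '2': {q0, q1, q2, q3, q4, q5} → {q1, q2, q4, q6, q7}.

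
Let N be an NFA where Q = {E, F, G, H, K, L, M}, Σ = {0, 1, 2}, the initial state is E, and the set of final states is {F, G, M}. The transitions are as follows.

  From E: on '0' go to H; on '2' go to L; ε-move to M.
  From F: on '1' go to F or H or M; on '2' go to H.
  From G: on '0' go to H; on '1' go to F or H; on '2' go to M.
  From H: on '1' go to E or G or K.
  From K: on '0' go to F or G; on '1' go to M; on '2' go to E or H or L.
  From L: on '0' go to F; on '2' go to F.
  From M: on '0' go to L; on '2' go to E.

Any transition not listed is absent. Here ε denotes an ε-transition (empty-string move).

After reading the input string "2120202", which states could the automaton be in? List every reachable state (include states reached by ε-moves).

∅

Start: ε-closure({E}) = {E, M}.
Read '2': E→{L}, M→{E}; union {E, L}; ε-closure = {E, L, M}.
Read '1': E→∅, L→∅, M→∅; now ∅.
The set is empty and remains empty for the remaining 5 symbols.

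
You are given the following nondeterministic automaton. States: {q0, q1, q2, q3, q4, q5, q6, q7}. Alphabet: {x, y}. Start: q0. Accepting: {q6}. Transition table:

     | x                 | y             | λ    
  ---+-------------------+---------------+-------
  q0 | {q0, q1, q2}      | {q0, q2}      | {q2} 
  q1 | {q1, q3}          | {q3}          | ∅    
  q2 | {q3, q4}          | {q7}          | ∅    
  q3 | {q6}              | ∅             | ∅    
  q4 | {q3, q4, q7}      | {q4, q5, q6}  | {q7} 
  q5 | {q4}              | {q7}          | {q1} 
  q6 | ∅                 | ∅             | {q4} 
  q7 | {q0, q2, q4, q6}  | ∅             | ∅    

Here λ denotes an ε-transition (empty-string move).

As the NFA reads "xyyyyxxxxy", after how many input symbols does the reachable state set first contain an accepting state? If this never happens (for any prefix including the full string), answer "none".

Start: ε-closure({q0}) = {q0, q2}.
Read 'x': {q0, q2} → {q0, q1, q2, q3, q4, q7}.
Read 'y': {q0, q1, q2, q3, q4, q7} → {q0, q1, q2, q3, q4, q5, q6, q7}.
None of the earlier sets intersect F, but {q0, q1, q2, q3, q4, q5, q6, q7} does.

2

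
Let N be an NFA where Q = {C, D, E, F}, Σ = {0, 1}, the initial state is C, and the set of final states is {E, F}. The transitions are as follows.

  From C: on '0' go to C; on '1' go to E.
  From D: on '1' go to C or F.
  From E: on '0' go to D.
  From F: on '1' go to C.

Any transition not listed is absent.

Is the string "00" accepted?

No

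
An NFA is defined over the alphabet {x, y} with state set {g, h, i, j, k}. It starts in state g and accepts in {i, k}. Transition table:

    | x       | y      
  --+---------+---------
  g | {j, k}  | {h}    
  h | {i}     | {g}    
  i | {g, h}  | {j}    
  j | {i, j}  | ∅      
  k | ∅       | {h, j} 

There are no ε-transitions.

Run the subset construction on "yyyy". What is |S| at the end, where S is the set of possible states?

Start in {g}.
Read 'y': g→{h}; now {h}.
Read 'y': h→{g}; now {g}.
Read 'y': g→{h}; now {h}.
Read 'y': h→{g}; now {g}.
That set has 1 state.

1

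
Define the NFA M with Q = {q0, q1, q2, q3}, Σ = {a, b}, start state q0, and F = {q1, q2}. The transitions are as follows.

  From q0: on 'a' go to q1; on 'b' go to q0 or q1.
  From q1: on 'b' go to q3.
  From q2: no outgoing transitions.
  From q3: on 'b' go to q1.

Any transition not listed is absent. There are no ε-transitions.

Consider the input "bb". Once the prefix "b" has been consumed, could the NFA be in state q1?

Yes

Start in {q0}.
Read 'b': q0→{q0, q1}; now {q0, q1}.
State q1 is in {q0, q1}.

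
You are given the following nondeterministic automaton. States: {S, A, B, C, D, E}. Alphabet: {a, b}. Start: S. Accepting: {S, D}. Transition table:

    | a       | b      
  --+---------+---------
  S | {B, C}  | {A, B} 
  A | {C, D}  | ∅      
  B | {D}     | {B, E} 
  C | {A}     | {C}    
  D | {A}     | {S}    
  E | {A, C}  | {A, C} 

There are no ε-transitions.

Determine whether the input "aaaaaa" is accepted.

Yes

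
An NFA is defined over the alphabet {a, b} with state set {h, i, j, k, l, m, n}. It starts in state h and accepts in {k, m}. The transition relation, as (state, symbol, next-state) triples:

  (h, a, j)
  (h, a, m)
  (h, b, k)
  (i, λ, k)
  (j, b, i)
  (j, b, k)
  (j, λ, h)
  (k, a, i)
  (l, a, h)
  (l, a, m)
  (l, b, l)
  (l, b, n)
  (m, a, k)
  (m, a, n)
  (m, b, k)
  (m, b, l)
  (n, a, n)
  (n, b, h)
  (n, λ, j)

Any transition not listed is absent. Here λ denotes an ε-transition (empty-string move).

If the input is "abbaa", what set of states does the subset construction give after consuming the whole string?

{h, j, k, m, n}

Start in {h}.
Read 'a': {h} → {h, j, m}.
Read 'b': {h, j, m} → {i, k, l}.
Read 'b': {i, k, l} → {h, j, l, n}.
Read 'a': {h, j, l, n} → {h, j, m, n}.
Read 'a': {h, j, m, n} → {h, j, k, m, n}.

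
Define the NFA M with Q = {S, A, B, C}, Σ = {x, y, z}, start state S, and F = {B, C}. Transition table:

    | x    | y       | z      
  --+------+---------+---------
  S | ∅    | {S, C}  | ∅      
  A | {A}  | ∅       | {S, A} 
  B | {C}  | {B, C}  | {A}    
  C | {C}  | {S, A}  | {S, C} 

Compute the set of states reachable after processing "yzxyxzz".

Start in {S}.
Read 'y': {S} → {S, C}.
Read 'z': {S, C} → {S, C}.
Read 'x': {S, C} → {C}.
Read 'y': {C} → {S, A}.
Read 'x': {S, A} → {A}.
Read 'z': {A} → {S, A}.
Read 'z': {S, A} → {S, A}.

{S, A}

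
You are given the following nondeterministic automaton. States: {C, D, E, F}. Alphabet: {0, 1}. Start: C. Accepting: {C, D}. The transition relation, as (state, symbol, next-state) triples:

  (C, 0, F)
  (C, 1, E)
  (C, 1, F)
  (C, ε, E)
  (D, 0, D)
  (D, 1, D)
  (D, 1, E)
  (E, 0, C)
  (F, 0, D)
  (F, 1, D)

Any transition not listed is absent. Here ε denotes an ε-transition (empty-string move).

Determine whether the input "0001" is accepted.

Yes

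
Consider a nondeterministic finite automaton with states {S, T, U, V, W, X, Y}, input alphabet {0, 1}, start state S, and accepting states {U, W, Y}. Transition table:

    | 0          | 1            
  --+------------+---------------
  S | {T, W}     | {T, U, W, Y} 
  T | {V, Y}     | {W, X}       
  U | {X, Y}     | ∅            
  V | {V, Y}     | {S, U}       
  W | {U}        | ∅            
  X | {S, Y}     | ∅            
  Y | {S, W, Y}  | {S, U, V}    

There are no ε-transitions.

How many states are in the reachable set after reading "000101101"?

7

Start in {S}.
Read '0': S→{T, W}; now {T, W}.
Read '0': T→{V, Y}, W→{U}; now {U, V, Y}.
Read '0': U→{X, Y}, V→{V, Y}, Y→{S, W, Y}; now {S, V, W, X, Y}.
Read '1': S→{T, U, W, Y}, V→{S, U}, W→∅, X→∅, Y→{S, U, V}; now {S, T, U, V, W, Y}.
Read '0': S→{T, W}, T→{V, Y}, U→{X, Y}, V→{V, Y}, W→{U}, Y→{S, W, Y}; now {S, T, U, V, W, X, Y}.
Read '1': S→{T, U, W, Y}, T→{W, X}, U→∅, V→{S, U}, W→∅, X→∅, Y→{S, U, V}; now {S, T, U, V, W, X, Y}.
Read '1': S→{T, U, W, Y}, T→{W, X}, U→∅, V→{S, U}, W→∅, X→∅, Y→{S, U, V}; now {S, T, U, V, W, X, Y}.
Read '0': S→{T, W}, T→{V, Y}, U→{X, Y}, V→{V, Y}, W→{U}, X→{S, Y}, Y→{S, W, Y}; now {S, T, U, V, W, X, Y}.
Read '1': S→{T, U, W, Y}, T→{W, X}, U→∅, V→{S, U}, W→∅, X→∅, Y→{S, U, V}; now {S, T, U, V, W, X, Y}.
That set has 7 states.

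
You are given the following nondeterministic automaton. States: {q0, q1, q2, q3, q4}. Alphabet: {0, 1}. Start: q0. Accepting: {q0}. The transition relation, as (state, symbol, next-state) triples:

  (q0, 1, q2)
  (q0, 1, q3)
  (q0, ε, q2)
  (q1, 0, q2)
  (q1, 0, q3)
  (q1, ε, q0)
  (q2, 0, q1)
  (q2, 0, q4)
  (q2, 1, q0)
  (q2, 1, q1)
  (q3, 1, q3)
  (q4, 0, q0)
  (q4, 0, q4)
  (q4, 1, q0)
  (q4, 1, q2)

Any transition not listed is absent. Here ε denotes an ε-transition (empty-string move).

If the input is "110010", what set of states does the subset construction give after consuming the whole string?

Start: ε-closure({q0}) = {q0, q2}.
Read '1': {q0, q2} → {q0, q1, q2, q3}.
Read '1': {q0, q1, q2, q3} → {q0, q1, q2, q3}.
Read '0': {q0, q1, q2, q3} → {q0, q1, q2, q3, q4}.
Read '0': {q0, q1, q2, q3, q4} → {q0, q1, q2, q3, q4}.
Read '1': {q0, q1, q2, q3, q4} → {q0, q1, q2, q3}.
Read '0': {q0, q1, q2, q3} → {q0, q1, q2, q3, q4}.

{q0, q1, q2, q3, q4}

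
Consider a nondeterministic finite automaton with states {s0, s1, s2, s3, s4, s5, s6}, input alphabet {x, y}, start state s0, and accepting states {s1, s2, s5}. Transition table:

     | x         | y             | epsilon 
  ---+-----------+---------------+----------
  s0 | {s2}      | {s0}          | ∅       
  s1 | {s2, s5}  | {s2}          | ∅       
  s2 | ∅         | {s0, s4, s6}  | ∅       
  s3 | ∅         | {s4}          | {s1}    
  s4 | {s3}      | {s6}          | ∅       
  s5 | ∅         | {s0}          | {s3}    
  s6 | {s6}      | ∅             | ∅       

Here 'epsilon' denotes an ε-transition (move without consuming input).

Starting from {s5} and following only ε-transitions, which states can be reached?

Begin with {s5}.
ε-move s5 → s3; add s3.
ε-move s3 → s1; add s1.

{s1, s3, s5}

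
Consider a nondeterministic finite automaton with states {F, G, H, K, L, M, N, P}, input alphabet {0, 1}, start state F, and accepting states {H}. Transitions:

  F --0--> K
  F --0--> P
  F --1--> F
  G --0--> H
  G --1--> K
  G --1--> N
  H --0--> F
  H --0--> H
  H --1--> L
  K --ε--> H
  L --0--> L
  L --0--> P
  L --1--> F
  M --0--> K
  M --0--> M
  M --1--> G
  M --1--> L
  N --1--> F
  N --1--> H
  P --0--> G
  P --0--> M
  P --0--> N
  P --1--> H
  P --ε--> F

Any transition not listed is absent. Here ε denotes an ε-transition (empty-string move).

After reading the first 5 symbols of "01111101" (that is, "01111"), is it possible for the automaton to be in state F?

Yes

Start in {F}.
Read '0': {F} → {F, H, K, P}.
Read '1': {F, H, K, P} → {F, H, L}.
Read '1': {F, H, L} → {F, L}.
Read '1': {F, L} → {F}.
Read '1': {F} → {F}.
State F is in {F}.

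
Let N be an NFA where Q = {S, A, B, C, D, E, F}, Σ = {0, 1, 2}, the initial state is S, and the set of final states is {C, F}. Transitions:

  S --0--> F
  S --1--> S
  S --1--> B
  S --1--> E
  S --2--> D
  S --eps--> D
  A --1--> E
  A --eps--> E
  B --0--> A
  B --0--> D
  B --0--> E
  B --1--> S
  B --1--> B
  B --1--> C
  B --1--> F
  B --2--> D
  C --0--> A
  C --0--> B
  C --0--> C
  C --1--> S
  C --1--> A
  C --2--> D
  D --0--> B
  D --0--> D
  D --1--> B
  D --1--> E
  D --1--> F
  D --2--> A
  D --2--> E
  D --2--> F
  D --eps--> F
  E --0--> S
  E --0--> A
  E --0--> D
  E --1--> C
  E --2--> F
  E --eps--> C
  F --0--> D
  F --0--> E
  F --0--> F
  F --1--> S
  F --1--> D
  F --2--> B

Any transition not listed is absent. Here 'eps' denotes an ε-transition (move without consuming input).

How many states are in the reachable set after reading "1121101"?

Start: ε-closure({S}) = {S, D, F}.
Read '1': S→{S, B, E}, D→{B, E, F}, F→{S, D}; union {S, B, D, E, F}; ε-closure = {S, B, C, D, E, F}.
Read '1': S→{S, B, E}, B→{S, B, C, F}, C→{S, A}, D→{B, E, F}, E→{C}, F→{S, D}; now {S, A, B, C, D, E, F}.
Read '2': S→{D}, A→∅, B→{D}, C→{D}, D→{A, E, F}, E→{F}, F→{B}; union {A, B, D, E, F}; ε-closure = {A, B, C, D, E, F}.
Read '1': A→{E}, B→{S, B, C, F}, C→{S, A}, D→{B, E, F}, E→{C}, F→{S, D}; now {S, A, B, C, D, E, F}.
Read '1': S→{S, B, E}, A→{E}, B→{S, B, C, F}, C→{S, A}, D→{B, E, F}, E→{C}, F→{S, D}; now {S, A, B, C, D, E, F}.
Read '0': S→{F}, A→∅, B→{A, D, E}, C→{A, B, C}, D→{B, D}, E→{S, A, D}, F→{D, E, F}; now {S, A, B, C, D, E, F}.
Read '1': S→{S, B, E}, A→{E}, B→{S, B, C, F}, C→{S, A}, D→{B, E, F}, E→{C}, F→{S, D}; now {S, A, B, C, D, E, F}.
That set has 7 states.

7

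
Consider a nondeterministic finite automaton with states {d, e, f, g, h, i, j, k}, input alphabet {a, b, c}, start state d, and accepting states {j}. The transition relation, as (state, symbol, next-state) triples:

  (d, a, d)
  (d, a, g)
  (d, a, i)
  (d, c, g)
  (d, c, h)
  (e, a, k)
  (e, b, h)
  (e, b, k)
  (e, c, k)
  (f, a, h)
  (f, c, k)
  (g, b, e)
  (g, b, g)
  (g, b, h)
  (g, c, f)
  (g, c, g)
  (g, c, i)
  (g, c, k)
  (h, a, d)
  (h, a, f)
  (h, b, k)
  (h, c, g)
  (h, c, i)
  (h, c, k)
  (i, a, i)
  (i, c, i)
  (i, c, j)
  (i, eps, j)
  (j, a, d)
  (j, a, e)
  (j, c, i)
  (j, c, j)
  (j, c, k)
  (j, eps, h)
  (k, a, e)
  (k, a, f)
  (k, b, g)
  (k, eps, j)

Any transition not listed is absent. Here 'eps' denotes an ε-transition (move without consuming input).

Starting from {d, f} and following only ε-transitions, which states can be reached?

Begin with {d, f}.
No ε-moves leave this set, so the closure equals the set itself.

{d, f}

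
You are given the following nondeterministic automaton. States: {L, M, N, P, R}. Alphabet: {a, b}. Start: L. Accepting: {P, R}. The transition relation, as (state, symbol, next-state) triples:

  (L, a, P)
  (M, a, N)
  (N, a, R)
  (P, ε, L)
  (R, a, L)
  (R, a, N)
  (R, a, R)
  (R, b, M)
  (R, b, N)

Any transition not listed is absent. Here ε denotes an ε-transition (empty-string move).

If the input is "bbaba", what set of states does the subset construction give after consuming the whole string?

∅

Start in {L}.
Read 'b': L→∅; now ∅.
The set is empty and remains empty for the remaining 4 symbols.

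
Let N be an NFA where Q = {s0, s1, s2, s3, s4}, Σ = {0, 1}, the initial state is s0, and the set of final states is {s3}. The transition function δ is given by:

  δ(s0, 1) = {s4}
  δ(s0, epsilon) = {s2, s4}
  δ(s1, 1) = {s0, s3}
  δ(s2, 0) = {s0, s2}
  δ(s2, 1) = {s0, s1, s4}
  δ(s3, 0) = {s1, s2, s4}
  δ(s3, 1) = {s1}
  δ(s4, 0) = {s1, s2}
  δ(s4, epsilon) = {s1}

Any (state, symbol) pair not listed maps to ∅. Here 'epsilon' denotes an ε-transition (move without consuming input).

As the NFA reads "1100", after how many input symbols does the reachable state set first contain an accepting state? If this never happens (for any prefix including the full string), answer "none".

Start: ε-closure({s0}) = {s0, s1, s2, s4}.
Read '1': {s0, s1, s2, s4} → {s0, s1, s2, s3, s4}.
None of the earlier sets intersect F, but {s0, s1, s2, s3, s4} does.

1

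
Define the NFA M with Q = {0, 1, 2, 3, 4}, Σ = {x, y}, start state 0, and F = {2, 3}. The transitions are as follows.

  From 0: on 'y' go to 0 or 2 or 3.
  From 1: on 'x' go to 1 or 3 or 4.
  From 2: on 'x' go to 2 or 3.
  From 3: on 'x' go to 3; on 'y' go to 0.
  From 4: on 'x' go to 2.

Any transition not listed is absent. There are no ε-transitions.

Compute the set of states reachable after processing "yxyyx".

Start in {0}.
Read 'y': {0} → {0, 2, 3}.
Read 'x': {0, 2, 3} → {2, 3}.
Read 'y': {2, 3} → {0}.
Read 'y': {0} → {0, 2, 3}.
Read 'x': {0, 2, 3} → {2, 3}.

{2, 3}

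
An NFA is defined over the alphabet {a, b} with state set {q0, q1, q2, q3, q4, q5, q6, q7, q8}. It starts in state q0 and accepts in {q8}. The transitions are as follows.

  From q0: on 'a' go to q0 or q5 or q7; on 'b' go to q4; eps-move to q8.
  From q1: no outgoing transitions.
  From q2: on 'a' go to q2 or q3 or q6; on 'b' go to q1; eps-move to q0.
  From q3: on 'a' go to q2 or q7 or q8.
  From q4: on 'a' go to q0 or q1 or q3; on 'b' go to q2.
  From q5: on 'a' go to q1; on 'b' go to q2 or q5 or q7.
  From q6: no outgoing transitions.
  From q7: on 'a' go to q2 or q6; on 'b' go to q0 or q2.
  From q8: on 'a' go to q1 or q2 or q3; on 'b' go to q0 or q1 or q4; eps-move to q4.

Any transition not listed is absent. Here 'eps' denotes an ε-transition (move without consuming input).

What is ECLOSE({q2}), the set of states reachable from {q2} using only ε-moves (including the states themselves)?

{q0, q2, q4, q8}

Begin with {q2}.
ε-move q2 → q0; add q0.
ε-move q0 → q8; add q8.
ε-move q8 → q4; add q4.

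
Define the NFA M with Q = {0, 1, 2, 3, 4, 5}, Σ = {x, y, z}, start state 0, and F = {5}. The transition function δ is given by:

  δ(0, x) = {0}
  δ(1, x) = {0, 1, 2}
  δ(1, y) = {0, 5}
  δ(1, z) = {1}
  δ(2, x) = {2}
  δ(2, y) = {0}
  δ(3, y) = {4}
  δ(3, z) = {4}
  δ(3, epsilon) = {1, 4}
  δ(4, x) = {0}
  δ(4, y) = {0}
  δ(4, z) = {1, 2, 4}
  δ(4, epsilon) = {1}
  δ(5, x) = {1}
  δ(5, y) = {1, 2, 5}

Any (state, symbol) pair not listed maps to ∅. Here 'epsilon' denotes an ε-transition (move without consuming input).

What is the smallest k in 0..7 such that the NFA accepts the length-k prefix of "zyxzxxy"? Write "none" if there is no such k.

Start in {0}.
Read 'z': 0→∅; now ∅.
The set is empty and remains empty for the remaining 6 symbols.
No reachable set along the way intersects F.

none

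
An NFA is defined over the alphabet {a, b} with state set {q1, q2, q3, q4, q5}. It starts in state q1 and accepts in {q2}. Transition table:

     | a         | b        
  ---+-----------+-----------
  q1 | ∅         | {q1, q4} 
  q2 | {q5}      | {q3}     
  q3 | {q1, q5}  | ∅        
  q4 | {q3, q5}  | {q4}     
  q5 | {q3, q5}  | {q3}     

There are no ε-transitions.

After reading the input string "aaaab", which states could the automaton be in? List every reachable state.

Start in {q1}.
Read 'a': q1→∅; now ∅.
The set is empty and remains empty for the remaining 4 symbols.

∅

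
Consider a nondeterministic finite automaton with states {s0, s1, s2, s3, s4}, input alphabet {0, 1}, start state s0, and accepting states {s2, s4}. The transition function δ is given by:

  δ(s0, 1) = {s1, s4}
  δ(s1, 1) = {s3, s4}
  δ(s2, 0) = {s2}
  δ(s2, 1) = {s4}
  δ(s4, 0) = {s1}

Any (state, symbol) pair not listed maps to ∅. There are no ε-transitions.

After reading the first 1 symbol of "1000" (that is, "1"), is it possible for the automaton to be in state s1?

Yes

Start in {s0}.
Read '1': {s0} → {s1, s4}.
State s1 is in {s1, s4}.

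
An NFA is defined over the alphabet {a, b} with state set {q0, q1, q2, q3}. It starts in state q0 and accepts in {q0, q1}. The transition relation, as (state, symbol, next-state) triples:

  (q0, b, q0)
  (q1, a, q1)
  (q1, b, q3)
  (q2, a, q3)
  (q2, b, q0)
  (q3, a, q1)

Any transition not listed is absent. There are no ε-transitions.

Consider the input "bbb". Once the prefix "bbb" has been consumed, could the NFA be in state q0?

Yes

Start in {q0}.
Read 'b': q0→{q0}; now {q0}.
Read 'b': q0→{q0}; now {q0}.
Read 'b': q0→{q0}; now {q0}.
State q0 is in {q0}.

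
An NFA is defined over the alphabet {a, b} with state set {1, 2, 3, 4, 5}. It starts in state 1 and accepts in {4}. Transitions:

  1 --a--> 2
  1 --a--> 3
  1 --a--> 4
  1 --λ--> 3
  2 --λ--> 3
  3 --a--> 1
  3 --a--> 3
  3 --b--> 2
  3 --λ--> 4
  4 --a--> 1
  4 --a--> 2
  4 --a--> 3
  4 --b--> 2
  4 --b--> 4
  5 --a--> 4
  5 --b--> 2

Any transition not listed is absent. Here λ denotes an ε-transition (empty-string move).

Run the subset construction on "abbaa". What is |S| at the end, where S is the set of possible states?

4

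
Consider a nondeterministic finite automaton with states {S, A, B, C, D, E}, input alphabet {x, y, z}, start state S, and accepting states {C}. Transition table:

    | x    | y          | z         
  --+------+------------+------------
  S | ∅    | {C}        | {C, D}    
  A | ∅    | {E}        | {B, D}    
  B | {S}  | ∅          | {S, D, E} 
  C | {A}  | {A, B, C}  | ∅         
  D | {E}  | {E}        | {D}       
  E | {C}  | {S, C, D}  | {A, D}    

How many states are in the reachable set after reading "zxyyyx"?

Start in {S}.
Read 'z': {S} → {C, D}.
Read 'x': {C, D} → {A, E}.
Read 'y': {A, E} → {S, C, D, E}.
Read 'y': {S, C, D, E} → {S, A, B, C, D, E}.
Read 'y': {S, A, B, C, D, E} → {S, A, B, C, D, E}.
Read 'x': {S, A, B, C, D, E} → {S, A, C, E}.
That set has 4 states.

4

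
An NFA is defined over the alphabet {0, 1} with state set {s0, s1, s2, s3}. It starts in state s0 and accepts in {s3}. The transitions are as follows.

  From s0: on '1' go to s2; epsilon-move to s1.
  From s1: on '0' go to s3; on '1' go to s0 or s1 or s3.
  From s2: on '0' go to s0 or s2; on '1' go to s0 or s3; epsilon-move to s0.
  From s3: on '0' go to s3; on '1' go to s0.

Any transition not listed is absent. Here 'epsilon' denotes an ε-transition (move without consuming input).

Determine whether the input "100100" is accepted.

Yes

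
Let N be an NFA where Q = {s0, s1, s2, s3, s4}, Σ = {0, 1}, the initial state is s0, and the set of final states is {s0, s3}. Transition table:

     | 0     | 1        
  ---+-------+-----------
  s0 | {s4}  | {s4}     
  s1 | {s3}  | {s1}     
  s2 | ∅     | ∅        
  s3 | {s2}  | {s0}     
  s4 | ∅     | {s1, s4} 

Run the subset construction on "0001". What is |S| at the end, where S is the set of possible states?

0

Start in {s0}.
Read '0': s0→{s4}; now {s4}.
Read '0': s4→∅; now ∅.
The set is empty and remains empty for the remaining 2 symbols.
That set has 0 states.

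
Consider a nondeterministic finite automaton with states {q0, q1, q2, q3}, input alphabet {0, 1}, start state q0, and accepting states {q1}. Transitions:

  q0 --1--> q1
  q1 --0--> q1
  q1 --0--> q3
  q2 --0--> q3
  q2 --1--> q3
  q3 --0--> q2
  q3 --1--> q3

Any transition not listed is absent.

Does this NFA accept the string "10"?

Start in {q0}.
Read '1': {q0} → {q1}.
Read '0': {q1} → {q1, q3}.
The final set {q1, q3} contains the accepting state q1.

Yes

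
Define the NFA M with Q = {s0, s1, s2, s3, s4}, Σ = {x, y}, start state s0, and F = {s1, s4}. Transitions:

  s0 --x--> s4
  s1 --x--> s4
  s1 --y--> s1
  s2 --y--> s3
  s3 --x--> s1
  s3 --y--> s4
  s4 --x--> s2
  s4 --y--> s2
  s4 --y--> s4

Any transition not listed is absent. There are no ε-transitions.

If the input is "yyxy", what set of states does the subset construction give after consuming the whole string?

∅

Start in {s0}.
Read 'y': s0→∅; now ∅.
The set is empty and remains empty for the remaining 3 symbols.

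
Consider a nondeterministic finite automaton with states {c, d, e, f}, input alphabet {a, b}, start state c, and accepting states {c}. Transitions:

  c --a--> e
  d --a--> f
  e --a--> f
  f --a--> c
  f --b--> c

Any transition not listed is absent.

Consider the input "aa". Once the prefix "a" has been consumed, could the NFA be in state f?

No

Start in {c}.
Read 'a': {c} → {e}.
State f is not in {e}.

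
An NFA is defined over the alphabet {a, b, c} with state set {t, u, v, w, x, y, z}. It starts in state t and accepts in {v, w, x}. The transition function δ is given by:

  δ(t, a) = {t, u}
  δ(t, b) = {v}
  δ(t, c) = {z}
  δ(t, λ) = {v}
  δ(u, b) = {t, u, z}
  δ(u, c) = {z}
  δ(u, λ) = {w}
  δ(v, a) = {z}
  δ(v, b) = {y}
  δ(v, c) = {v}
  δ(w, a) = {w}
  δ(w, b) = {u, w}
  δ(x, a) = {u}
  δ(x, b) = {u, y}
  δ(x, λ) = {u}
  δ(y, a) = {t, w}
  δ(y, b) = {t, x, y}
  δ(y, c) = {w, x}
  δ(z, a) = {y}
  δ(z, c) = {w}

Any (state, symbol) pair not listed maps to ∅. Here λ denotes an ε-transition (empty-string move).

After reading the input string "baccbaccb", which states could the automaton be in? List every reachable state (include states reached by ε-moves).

{u, w, y}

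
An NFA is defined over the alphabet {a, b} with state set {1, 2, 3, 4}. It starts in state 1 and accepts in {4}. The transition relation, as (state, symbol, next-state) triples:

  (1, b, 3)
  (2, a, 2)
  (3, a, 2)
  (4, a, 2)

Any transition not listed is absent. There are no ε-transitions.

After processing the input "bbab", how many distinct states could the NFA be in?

0

Start in {1}.
Read 'b': {1} → {3}.
Read 'b': {3} → ∅.
The set is empty and remains empty for the remaining 2 symbols.
That set has 0 states.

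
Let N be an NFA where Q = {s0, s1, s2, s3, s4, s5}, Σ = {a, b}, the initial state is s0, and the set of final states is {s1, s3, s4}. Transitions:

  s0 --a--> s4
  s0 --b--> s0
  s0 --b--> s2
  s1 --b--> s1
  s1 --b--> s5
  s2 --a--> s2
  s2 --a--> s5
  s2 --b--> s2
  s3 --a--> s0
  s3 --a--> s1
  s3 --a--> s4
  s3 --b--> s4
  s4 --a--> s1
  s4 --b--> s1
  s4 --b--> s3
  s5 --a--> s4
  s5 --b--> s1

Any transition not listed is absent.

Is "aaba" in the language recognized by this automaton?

Yes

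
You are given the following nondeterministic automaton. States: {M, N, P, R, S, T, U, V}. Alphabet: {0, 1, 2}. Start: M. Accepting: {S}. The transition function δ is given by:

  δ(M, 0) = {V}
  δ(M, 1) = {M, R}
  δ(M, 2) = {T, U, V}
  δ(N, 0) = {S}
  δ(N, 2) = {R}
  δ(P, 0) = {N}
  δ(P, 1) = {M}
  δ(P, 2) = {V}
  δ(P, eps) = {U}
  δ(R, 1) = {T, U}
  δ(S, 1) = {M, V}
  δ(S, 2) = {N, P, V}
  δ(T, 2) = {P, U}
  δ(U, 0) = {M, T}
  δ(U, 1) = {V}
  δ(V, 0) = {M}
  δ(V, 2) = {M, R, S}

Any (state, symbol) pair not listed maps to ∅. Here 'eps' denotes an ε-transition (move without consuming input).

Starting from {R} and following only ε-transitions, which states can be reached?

Begin with {R}.
No ε-moves leave this set, so the closure equals the set itself.

{R}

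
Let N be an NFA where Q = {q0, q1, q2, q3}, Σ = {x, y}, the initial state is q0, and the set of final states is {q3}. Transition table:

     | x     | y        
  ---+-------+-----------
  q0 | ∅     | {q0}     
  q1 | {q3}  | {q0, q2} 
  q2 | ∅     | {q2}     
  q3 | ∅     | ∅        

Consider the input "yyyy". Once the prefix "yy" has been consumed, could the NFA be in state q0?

Yes

Start in {q0}.
Read 'y': q0→{q0}; now {q0}.
Read 'y': q0→{q0}; now {q0}.
State q0 is in {q0}.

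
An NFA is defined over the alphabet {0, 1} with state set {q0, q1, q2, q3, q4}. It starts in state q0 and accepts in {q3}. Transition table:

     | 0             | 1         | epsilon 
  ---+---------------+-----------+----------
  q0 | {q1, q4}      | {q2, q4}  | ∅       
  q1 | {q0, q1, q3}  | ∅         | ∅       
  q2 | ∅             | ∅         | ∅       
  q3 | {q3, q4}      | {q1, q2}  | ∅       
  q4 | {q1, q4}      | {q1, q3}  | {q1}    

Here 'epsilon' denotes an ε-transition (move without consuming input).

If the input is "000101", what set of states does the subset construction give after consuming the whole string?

Start in {q0}.
Read '0': q0→{q1, q4}; now {q1, q4}.
Read '0': q1→{q0, q1, q3}, q4→{q1, q4}; now {q0, q1, q3, q4}.
Read '0': q0→{q1, q4}, q1→{q0, q1, q3}, q3→{q3, q4}, q4→{q1, q4}; now {q0, q1, q3, q4}.
Read '1': q0→{q2, q4}, q1→∅, q3→{q1, q2}, q4→{q1, q3}; now {q1, q2, q3, q4}.
Read '0': q1→{q0, q1, q3}, q2→∅, q3→{q3, q4}, q4→{q1, q4}; now {q0, q1, q3, q4}.
Read '1': q0→{q2, q4}, q1→∅, q3→{q1, q2}, q4→{q1, q3}; now {q1, q2, q3, q4}.

{q1, q2, q3, q4}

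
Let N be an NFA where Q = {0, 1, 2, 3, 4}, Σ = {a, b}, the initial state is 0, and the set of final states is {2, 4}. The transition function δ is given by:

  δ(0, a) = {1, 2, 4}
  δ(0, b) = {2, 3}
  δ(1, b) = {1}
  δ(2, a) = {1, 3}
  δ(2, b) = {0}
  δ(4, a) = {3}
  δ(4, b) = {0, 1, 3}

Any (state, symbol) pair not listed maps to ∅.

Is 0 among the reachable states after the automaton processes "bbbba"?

No

Start in {0}.
Read 'b': {0} → {2, 3}.
Read 'b': {2, 3} → {0}.
Read 'b': {0} → {2, 3}.
Read 'b': {2, 3} → {0}.
Read 'a': {0} → {1, 2, 4}.
State 0 is not in {1, 2, 4}.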